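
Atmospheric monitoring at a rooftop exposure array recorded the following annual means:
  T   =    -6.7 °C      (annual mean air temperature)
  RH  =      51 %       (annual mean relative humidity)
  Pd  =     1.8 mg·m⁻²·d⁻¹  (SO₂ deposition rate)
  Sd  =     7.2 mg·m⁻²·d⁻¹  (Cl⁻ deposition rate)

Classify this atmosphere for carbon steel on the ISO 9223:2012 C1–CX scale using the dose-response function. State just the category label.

carbon steel: T≤10 °C ⇒ hinge +0.150·(-6.7−10) = -2.5050
  Pd branch = 1.77·Pd^0.52·e^(0.02·RH+f) = 0.5442 μm/a
  Cl⁻ term: 0.102·7.2^0.62·exp(0.033·51+0.04·-6.7) = 1.428
  sum: 0.5442 + 1.428 → r_corr = 1.972 μm/a
1.97 μm/a falls in (1.3, 25] for carbon steel → category C2

C2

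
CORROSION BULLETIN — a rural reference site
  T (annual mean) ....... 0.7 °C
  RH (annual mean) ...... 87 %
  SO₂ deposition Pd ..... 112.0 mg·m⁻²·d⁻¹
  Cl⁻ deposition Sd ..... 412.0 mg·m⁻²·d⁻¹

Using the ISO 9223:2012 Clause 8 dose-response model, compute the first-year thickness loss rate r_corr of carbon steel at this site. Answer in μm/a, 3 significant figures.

r_corr = 106 μm/a

carbon steel: T≤10 °C ⇒ hinge +0.150·(0.7−10) = -1.3950
  Pd branch = 1.77·Pd^0.52·e^(0.02·RH+f) = 29.07 μm/a
  Sd branch = 0.102·Sd^0.62·e^(0.033·RH+0.04·T) = 77.42 μm/a
  r_corr = 29.07 + 77.42 = 106.5 μm/a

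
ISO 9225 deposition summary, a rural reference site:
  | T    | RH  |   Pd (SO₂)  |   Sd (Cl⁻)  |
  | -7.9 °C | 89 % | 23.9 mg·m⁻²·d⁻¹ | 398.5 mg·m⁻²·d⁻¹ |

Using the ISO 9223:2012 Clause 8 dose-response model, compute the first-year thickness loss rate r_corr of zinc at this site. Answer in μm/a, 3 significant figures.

r_corr = 2.14 μm/a

zinc: T≤10 °C ⇒ hinge +0.038·(-7.9−10) = -0.6802
  sulphur-dioxide contribution → 1.584 μm/a
  chloride contribution → 0.5532 μm/a
  ⇒ r_corr(zinc) = 2.137 μm/a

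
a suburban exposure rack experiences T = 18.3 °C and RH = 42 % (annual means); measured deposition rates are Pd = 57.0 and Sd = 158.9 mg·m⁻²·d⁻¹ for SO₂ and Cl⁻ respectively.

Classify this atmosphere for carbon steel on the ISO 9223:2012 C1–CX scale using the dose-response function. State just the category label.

C3

carbon steel: f(T) = -0.054·(T−10) [T>10 °C] = -0.4482
  Pd branch = 1.77·Pd^0.52·e^(0.02·RH+f) = 21.44 μm/a
  Sd branch = 0.102·Sd^0.62·e^(0.033·RH+0.04·T) = 19.64 μm/a
  r_corr = 21.44 + 19.64 = 41.08 μm/a
Category bounds: 25…50 μm/a bracket r_corr ⇒ C3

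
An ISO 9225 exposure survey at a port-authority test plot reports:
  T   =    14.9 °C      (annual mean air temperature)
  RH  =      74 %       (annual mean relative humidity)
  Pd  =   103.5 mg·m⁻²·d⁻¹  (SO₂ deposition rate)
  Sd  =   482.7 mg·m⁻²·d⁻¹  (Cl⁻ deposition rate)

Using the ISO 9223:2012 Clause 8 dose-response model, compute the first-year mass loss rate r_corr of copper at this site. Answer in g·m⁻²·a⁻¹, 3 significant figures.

r_corr = 23.0 g·m⁻²·a⁻¹

copper: f(T) = -0.080·(T−10) [T>10 °C] = -0.3920
  Pd branch = 0.0053·Pd^0.26·e^(0.059·RH+f) = 0.942 μm/a
  Cl⁻ term: 0.01025·482.7^0.27·exp(0.036·74+0.049·14.9) = 1.619
  sum: 0.942 + 1.619 → r_corr = 2.561 μm/a
Convert to mass loss: 2.561 μm/a × 8.96 g/cm³ = 22.95 g·m⁻²·a⁻¹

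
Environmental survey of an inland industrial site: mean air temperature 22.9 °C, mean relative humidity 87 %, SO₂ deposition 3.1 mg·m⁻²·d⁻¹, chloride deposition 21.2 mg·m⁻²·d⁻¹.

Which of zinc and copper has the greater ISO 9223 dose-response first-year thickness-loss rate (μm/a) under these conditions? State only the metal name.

copper

zinc: T>10 °C ⇒ hinge -0.071·(22.9−10) = -0.9159
  SO₂ term: 0.0129·3.1^0.44·exp(0.046·87-0.9159) = 0.4646
  Sd branch = 0.0175·Sd^0.57·e^(0.008·RH+0.085·T) = 1.402 μm/a
  r_corr = 0.4646 + 1.402 = 1.866 μm/a
copper: f(T) = -0.080·(T−10) [T>10 °C] = -1.0320
  SO₂ term: 0.0053·3.1^0.26·exp(0.059·87-1.0320) = 0.4296
  Cl⁻ term: 0.01025·21.2^0.27·exp(0.036·87+0.049·22.9) = 1.646
  sum: 0.4296 + 1.646 → r_corr = 2.075 μm/a
Ordering by μm/a: copper (2.08) > zinc (1.87)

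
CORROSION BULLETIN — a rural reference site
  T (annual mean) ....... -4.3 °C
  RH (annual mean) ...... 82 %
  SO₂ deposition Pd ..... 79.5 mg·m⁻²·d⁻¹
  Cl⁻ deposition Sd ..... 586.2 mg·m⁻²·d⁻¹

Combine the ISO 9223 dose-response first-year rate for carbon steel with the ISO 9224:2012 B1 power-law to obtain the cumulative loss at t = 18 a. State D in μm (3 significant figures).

D(18) = 350 μm

carbon steel: T≤10 °C ⇒ hinge +0.150·(-4.3−10) = -2.1450
  SO₂ term: 1.77·79.5^0.52·exp(0.02·82-2.1450) = 10.4
  Sd branch = 0.102·Sd^0.62·e^(0.033·RH+0.04·T) = 66.88 μm/a
  r_corr = 10.4 + 66.88 = 77.27 μm/a
Power-law: D(18) = r_corr · 18^0.523
  D(18) = 77.27 × 18^0.523 = 77.27 × 4.534 = 350.4 μm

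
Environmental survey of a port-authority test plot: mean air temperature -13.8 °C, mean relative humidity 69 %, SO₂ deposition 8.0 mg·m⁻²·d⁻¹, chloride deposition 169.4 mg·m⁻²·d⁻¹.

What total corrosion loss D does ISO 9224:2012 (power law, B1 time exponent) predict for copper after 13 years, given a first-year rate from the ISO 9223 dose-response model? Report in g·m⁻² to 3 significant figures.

D(13) = 13.7 g·m⁻²

copper: f(T) = +0.126·(T−10) [T≤10 °C] = -2.9988
  SO₂ term: 0.0053·8.0^0.26·exp(0.059·69-2.9988) = 0.02659
  Sd branch = 0.01025·Sd^0.27·e^(0.036·RH+0.049·T) = 0.2498 μm/a
  sum: 0.02659 + 0.2498 → r_corr = 0.2764 μm/a
Power-law: D(13) = r_corr · 13^0.667
  D(13) = 0.2764 × 13^0.667 = 0.2764 × 5.534 = 1.53 μm
  Mass loss = 1.53 μm × 8.96 g/cm³ = 13.71 g·m⁻²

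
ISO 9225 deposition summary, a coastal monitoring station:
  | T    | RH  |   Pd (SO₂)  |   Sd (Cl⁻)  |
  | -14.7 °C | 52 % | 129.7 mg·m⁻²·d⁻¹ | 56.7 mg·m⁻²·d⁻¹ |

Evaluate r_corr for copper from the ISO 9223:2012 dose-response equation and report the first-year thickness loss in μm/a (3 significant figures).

r_corr = 0.114 μm/a

copper: T≤10 °C ⇒ hinge +0.126·(-14.7−10) = -3.1122
  sulphur-dioxide contribution → 0.01797 μm/a
  chloride contribution → 0.09646 μm/a
  total first-year rate 0.1144 μm/a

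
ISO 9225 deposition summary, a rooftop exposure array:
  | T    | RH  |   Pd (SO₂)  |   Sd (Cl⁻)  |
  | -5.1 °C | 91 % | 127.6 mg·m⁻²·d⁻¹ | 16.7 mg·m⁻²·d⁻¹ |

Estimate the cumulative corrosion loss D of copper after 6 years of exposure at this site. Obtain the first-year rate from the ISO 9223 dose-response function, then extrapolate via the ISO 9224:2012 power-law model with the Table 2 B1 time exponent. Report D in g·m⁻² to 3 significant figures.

D(6) = 31.1 g·m⁻²

copper: temperature factor f = +0.126·(-15.1) = -1.9026
  SO₂ term: 0.0053·127.6^0.26·exp(0.059·91-1.9026) = 0.5987
  Cl⁻ term: 0.01025·16.7^0.27·exp(0.036·91+0.049·-5.1) = 0.4519
  r_corr = 0.5987 + 0.4519 = 1.051 μm/a
Power-law: D(6) = r_corr · 6^0.667
  D(6) = 1.051 × 6^0.667 = 1.051 × 3.304 = 3.471 μm
  Mass loss = 3.471 μm × 8.96 g/cm³ = 31.1 g·m⁻²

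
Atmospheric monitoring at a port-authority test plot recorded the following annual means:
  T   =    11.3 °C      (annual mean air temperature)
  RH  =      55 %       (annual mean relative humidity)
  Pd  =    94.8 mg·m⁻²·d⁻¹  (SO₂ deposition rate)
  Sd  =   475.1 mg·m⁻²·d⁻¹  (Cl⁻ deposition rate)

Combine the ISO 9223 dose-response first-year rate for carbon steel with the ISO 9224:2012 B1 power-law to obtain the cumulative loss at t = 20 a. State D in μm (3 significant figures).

D(20) = 469 μm

carbon steel: temperature factor f = -0.054·(1.3) = -0.0702
  Pd branch = 1.77·Pd^0.52·e^(0.02·RH+f) = 52.86 μm/a
  Cl⁻ term: 0.102·475.1^0.62·exp(0.033·55+0.04·11.3) = 44.95
  sum: 52.86 + 44.95 → r_corr = 97.82 μm/a
ISO 9224: D(t) = r_corr · t^b with b = 0.523 (carbon steel, B1)
  D(20) = 97.82 × 20^0.523 = 97.82 × 4.791 = 468.6 μm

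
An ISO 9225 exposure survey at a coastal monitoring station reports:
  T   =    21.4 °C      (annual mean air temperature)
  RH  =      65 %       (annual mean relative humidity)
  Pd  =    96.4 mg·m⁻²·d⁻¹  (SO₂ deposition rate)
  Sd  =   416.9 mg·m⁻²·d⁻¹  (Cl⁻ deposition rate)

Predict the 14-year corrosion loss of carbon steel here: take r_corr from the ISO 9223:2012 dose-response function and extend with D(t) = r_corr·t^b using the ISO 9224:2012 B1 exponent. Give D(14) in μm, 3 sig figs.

D(14) = 493 μm

carbon steel: temperature factor f = -0.054·(11.4) = -0.6156
  SO₂ term: 1.77·96.4^0.52·exp(0.02·65-0.6156) = 37.75
  Cl⁻ term: 0.102·416.9^0.62·exp(0.033·65+0.04·21.4) = 86.36
  sum: 37.75 + 86.36 → r_corr = 124.1 μm/a
ISO 9224: D(t) = r_corr · t^b with b = 0.523 (carbon steel, B1)
  D(14) = 124.1 × 14^0.523 = 124.1 × 3.976 = 493.5 μm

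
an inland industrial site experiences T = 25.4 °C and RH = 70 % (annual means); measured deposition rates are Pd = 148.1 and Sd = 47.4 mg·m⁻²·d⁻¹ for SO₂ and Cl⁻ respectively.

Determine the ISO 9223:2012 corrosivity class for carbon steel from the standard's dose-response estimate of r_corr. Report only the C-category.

C4

carbon steel: f(T) = -0.054·(T−10) [T>10 °C] = -0.8316
  sulphur-dioxide contribution → 42.03 μm/a
  chloride contribution → 31.05 μm/a
  ⇒ r_corr(carbon steel) = 73.07 μm/a
73.1 μm/a falls in (50, 80] for carbon steel → category C4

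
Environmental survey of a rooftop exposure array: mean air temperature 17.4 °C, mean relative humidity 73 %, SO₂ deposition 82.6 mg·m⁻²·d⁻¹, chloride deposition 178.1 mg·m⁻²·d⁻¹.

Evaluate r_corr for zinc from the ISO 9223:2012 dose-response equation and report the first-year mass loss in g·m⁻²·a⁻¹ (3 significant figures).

zinc: T>10 °C ⇒ hinge -0.071·(17.4−10) = -0.5254
  sulphur-dioxide contribution → 1.528 μm/a
  chloride contribution → 2.642 μm/a
  total first-year rate 4.17 μm/a
Convert to mass loss: 4.17 μm/a × 7.14 g/cm³ = 29.77 g·m⁻²·a⁻¹

r_corr = 29.8 g·m⁻²·a⁻¹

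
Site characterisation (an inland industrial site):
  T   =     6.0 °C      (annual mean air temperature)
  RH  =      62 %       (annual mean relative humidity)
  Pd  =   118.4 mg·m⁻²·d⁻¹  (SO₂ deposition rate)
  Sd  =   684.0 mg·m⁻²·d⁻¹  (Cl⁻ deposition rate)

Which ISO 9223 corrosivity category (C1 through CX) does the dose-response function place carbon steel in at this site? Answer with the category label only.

C5

carbon steel: temperature factor f = +0.150·(-4.0) = -0.6000
  SO₂ term: 1.77·118.4^0.52·exp(0.02·62-0.6000) = 40.19
  Cl⁻ term: 0.102·684.0^0.62·exp(0.033·62+0.04·6.0) = 57.43
  r_corr = 40.19 + 57.43 = 97.61 μm/a
97.6 μm/a falls in (80, 200] for carbon steel → category C5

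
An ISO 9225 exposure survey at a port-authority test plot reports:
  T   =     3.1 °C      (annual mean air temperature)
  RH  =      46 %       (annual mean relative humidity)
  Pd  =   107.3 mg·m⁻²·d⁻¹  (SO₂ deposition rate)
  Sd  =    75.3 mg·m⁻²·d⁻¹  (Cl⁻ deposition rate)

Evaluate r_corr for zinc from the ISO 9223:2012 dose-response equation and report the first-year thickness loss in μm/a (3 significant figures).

zinc: f(T) = +0.038·(T−10) [T≤10 °C] = -0.2622
  Pd branch = 0.0129·Pd^0.44·e^(0.046·RH+f) = 0.6444 μm/a
  Cl⁻ term: 0.0175·75.3^0.57·exp(0.008·46+0.085·3.1) = 0.3864
  sum: 0.6444 + 0.3864 → r_corr = 1.031 μm/a

r_corr = 1.03 μm/a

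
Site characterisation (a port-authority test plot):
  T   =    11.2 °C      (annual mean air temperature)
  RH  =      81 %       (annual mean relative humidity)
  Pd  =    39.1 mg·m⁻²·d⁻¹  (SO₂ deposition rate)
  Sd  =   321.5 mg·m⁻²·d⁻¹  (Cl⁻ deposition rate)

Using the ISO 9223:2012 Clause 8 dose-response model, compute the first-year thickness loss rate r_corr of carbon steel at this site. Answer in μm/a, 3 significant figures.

r_corr = 139 μm/a

carbon steel: temperature factor f = -0.054·(1.2) = -0.0648
  sulphur-dioxide contribution → 56.41 μm/a
  chloride contribution → 82.89 μm/a
  total first-year rate 139.3 μm/a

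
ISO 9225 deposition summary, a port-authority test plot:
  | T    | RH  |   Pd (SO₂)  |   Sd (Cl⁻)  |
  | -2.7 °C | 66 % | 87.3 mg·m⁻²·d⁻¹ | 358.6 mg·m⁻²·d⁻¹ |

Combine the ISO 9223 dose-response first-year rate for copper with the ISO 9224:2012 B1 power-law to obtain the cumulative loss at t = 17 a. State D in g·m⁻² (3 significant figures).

copper: temperature factor f = +0.126·(-12.7) = -1.6002
  sulphur-dioxide contribution → 0.1679 μm/a
  chloride contribution → 0.473 μm/a
  ⇒ r_corr(copper) = 0.641 μm/a
ISO 9224: D(t) = r_corr · t^b with b = 0.667 (copper, B1)
  D(17) = 0.641 × 17^0.667 = 0.641 × 6.618 = 4.242 μm
  Mass loss = 4.242 μm × 8.96 g/cm³ = 38.01 g·m⁻²

D(17) = 38.0 g·m⁻²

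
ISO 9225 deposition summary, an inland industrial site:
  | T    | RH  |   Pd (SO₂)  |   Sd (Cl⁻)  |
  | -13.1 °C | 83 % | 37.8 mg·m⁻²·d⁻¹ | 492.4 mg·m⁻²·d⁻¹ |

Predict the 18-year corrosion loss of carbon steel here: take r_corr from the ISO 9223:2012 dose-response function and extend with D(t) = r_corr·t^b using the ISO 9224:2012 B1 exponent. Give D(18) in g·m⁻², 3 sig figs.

D(18) = 1.62e+03 g·m⁻²

carbon steel: T≤10 °C ⇒ hinge +0.150·(-13.1−10) = -3.4650
  Pd branch = 1.77·Pd^0.52·e^(0.02·RH+f) = 1.925 μm/a
  Cl⁻ term: 0.102·492.4^0.62·exp(0.033·83+0.04·-13.1) = 43.63
  r_corr = 1.925 + 43.63 = 45.56 μm/a
Long-term exponent b (ISO 9224 Table 2, B1) = 0.523
  D(18) = 45.56 × 18^0.523 = 45.56 × 4.534 = 206.6 μm
  Mass loss = 206.6 μm × 7.85 g/cm³ = 1622 g·m⁻²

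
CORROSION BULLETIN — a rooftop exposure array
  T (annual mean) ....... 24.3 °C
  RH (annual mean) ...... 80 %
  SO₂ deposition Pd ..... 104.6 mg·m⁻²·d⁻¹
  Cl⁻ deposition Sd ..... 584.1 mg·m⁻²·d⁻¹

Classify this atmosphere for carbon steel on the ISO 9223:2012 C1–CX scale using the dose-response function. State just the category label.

carbon steel: temperature factor f = -0.054·(14.3) = -0.7722
  Pd branch = 1.77·Pd^0.52·e^(0.02·RH+f) = 45.46 μm/a
  Cl⁻ term: 0.102·584.1^0.62·exp(0.033·80+0.04·24.3) = 196.1
  sum: 45.46 + 196.1 → r_corr = 241.6 μm/a
ISO 9223 Table 2 (carbon steel): 200 < 242 ≤ 700 μm/a ⇒ CX

CX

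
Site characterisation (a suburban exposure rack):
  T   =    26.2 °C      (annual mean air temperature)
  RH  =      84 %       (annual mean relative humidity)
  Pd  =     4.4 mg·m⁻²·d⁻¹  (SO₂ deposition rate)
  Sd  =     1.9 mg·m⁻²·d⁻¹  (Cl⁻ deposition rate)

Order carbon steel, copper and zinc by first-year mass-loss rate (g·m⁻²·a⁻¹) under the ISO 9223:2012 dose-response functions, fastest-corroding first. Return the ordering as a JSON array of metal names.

["carbon steel", "copper", "zinc"]

carbon steel: temperature factor f = -0.054·(16.2) = -0.8748
  sulphur-dioxide contribution → 8.556 μm/a
  chloride contribution → 6.925 μm/a
  ⇒ r_corr(carbon steel) = 15.48 μm/a
  mass loss = 15.48 μm/a × 7.85 g/cm³ = 121.5 g·m⁻²·a⁻¹
copper: T>10 °C ⇒ hinge -0.080·(26.2−10) = -1.2960
  sulphur-dioxide contribution → 0.3028 μm/a
  chloride contribution → 0.9054 μm/a
  ⇒ r_corr(copper) = 1.208 μm/a
  mass loss = 1.208 μm/a × 8.96 g/cm³ = 10.83 g·m⁻²·a⁻¹
zinc: temperature factor f = -0.071·(16.2) = -1.1502
  sulphur-dioxide contribution → 0.3735 μm/a
  chloride contribution → 0.4581 μm/a
  ⇒ r_corr(zinc) = 0.8316 μm/a
  mass loss = 0.8316 μm/a × 7.14 g/cm³ = 5.938 g·m⁻²·a⁻¹
Ordering by g·m⁻²·a⁻¹: carbon steel (122) > copper (10.8) > zinc (5.94)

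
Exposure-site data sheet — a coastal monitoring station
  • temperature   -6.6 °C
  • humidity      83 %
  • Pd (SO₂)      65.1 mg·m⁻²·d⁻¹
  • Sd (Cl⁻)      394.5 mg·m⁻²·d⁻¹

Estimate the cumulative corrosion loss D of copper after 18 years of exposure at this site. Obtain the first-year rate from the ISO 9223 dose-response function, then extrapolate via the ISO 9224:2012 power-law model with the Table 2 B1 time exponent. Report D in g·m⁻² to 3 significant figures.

copper: f(T) = +0.126·(T−10) [T≤10 °C] = -2.0916
  SO₂ term: 0.0053·65.1^0.26·exp(0.059·83-2.0916) = 0.2595
  Cl⁻ term: 0.01025·394.5^0.27·exp(0.036·83+0.049·-6.6) = 0.7394
  r_corr = 0.2595 + 0.7394 = 0.9989 μm/a
Long-term exponent b (ISO 9224 Table 2, B1) = 0.667
  D(18) = 0.9989 × 18^0.667 = 0.9989 × 6.875 = 6.867 μm
  Mass loss = 6.867 μm × 8.96 g/cm³ = 61.53 g·m⁻²

D(18) = 61.5 g·m⁻²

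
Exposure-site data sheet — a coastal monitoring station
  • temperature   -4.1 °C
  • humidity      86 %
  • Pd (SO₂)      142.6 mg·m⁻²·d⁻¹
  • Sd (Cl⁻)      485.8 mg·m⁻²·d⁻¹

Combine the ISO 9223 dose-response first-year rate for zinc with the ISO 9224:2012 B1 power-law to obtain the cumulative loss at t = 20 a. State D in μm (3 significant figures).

zinc: T≤10 °C ⇒ hinge +0.038·(-4.1−10) = -0.5358
  SO₂ term: 0.0129·142.6^0.44·exp(0.046·86-0.5358) = 3.498
  Cl⁻ term: 0.0175·485.8^0.57·exp(0.008·86+0.085·-4.1) = 0.8351
  sum: 3.498 + 0.8351 → r_corr = 4.333 μm/a
Long-term exponent b (ISO 9224 Table 2, B1) = 0.813
  D(20) = 4.333 × 20^0.813 = 4.333 × 11.42 = 49.49 μm

D(20) = 49.5 μm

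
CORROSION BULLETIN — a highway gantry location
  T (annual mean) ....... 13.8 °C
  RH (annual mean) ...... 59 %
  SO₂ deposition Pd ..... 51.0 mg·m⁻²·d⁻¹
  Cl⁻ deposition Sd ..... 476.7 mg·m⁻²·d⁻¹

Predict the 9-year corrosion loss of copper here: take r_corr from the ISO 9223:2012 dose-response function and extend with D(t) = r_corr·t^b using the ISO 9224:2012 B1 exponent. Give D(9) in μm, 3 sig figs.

copper: temperature factor f = -0.080·(3.8) = -0.3040
  SO₂ term: 0.0053·51.0^0.26·exp(0.059·59-0.3040) = 0.3532
  Cl⁻ term: 0.01025·476.7^0.27·exp(0.036·59+0.049·13.8) = 0.8912
  sum: 0.3532 + 0.8912 → r_corr = 1.244 μm/a
Long-term exponent b (ISO 9224 Table 2, B1) = 0.667
  D(9) = 1.244 × 9^0.667 = 1.244 × 4.33 = 5.388 μm

D(9) = 5.39 μm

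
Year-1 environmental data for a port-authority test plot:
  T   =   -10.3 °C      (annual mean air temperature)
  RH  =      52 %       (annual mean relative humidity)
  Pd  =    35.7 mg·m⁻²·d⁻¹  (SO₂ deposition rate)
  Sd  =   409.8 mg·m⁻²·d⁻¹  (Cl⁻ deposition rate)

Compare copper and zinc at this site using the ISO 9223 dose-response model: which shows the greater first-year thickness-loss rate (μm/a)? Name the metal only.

copper: temperature factor f = +0.126·(-20.3) = -2.5578
  Pd branch = 0.0053·Pd^0.26·e^(0.059·RH+f) = 0.02236 μm/a
  Sd branch = 0.01025·Sd^0.27·e^(0.036·RH+0.049·T) = 0.2041 μm/a
  r_corr = 0.02236 + 0.2041 = 0.2265 μm/a
zinc: temperature factor f = +0.038·(-20.3) = -0.7714
  SO₂ term: 0.0129·35.7^0.44·exp(0.046·52-0.7714) = 0.3145
  Sd branch = 0.0175·Sd^0.57·e^(0.008·RH+0.085·T) = 0.3409 μm/a
  r_corr = 0.3145 + 0.3409 = 0.6554 μm/a
Ordering by μm/a: zinc (0.655) > copper (0.227)

zinc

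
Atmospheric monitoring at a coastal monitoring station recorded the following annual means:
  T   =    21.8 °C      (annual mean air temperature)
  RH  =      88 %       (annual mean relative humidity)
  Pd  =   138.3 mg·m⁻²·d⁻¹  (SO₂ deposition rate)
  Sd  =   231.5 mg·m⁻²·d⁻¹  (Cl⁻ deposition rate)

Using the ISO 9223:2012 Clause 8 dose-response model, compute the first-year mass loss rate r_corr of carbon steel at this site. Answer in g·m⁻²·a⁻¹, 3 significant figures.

carbon steel: T>10 °C ⇒ hinge -0.054·(21.8−10) = -0.6372
  SO₂ term: 1.77·138.3^0.52·exp(0.02·88-0.6372) = 70.6
  Sd branch = 0.102·Sd^0.62·e^(0.033·RH+0.04·T) = 130.2 μm/a
  sum: 70.6 + 130.2 → r_corr = 200.8 μm/a
Convert to mass loss: 200.8 μm/a × 7.85 g/cm³ = 1576 g·m⁻²·a⁻¹

r_corr = 1.58e+03 g·m⁻²·a⁻¹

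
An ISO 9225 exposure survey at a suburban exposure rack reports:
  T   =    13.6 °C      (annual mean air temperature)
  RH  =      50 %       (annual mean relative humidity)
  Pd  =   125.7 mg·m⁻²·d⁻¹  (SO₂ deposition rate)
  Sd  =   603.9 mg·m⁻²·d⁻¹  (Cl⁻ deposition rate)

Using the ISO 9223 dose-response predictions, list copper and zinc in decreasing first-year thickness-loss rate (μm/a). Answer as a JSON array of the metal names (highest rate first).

copper: temperature factor f = -0.080·(3.6) = -0.2880
  Pd branch = 0.0053·Pd^0.26·e^(0.059·RH+f) = 0.2668 μm/a
  Cl⁻ term: 0.01025·603.9^0.27·exp(0.036·50+0.049·13.6) = 0.6803
  r_corr = 0.2668 + 0.6803 = 0.9471 μm/a
zinc: f(T) = -0.071·(T−10) [T>10 °C] = -0.2556
  SO₂ term: 0.0129·125.7^0.44·exp(0.046·50-0.2556) = 0.8359
  Cl⁻ term: 0.0175·603.9^0.57·exp(0.008·50+0.085·13.6) = 3.191
  r_corr = 0.8359 + 3.191 = 4.027 μm/a
Ordering by μm/a: zinc (4.03) > copper (0.947)

["zinc", "copper"]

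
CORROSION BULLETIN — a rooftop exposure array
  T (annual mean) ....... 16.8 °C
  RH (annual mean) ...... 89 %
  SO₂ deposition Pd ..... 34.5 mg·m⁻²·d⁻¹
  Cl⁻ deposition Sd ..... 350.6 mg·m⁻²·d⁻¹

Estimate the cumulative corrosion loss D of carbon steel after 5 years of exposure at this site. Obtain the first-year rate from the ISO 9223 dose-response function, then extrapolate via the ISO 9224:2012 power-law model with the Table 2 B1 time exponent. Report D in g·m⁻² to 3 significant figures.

carbon steel: T>10 °C ⇒ hinge -0.054·(16.8−10) = -0.3672
  SO₂ term: 1.77·34.5^0.52·exp(0.02·89-0.3672) = 45.84
  Cl⁻ term: 0.102·350.6^0.62·exp(0.033·89+0.04·16.8) = 142.5
  r_corr = 45.84 + 142.5 = 188.3 μm/a
ISO 9224: D(t) = r_corr · t^b with b = 0.523 (carbon steel, B1)
  D(5) = 188.3 × 5^0.523 = 188.3 × 2.32 = 437 μm
  Mass loss = 437 μm × 7.85 g/cm³ = 3430 g·m⁻²

D(5) = 3.43e+03 g·m⁻²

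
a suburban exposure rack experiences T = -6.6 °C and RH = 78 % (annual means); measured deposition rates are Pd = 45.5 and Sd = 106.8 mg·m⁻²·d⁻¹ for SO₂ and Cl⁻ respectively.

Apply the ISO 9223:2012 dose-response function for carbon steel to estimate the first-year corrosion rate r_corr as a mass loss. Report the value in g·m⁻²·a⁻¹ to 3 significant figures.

r_corr = 186 g·m⁻²·a⁻¹

carbon steel: temperature factor f = +0.150·(-16.6) = -2.4900
  SO₂ term: 1.77·45.5^0.52·exp(0.02·78-2.4900) = 5.084
  Sd branch = 0.102·Sd^0.62·e^(0.033·RH+0.04·T) = 18.6 μm/a
  r_corr = 5.084 + 18.6 = 23.69 μm/a
Convert to mass loss: 23.69 μm/a × 7.85 g/cm³ = 185.9 g·m⁻²·a⁻¹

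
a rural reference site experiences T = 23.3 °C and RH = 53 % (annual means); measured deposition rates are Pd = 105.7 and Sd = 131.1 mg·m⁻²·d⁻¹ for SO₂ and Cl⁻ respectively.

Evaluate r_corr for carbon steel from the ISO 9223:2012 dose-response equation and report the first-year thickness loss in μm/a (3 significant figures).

carbon steel: temperature factor f = -0.054·(13.3) = -0.7182
  SO₂ term: 1.77·105.7^0.52·exp(0.02·53-0.7182) = 28.11
  Sd branch = 0.102·Sd^0.62·e^(0.033·RH+0.04·T) = 30.61 μm/a
  sum: 28.11 + 30.61 → r_corr = 58.72 μm/a

r_corr = 58.7 μm/a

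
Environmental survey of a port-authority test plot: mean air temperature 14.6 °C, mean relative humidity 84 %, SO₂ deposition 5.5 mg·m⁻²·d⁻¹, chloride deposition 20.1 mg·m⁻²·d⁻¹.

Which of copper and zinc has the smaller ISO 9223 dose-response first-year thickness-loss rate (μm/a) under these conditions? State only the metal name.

zinc

copper: T>10 °C ⇒ hinge -0.080·(14.6−10) = -0.3680
  SO₂ term: 0.0053·5.5^0.26·exp(0.059·84-0.3680) = 0.8115
  Cl⁻ term: 0.01025·20.1^0.27·exp(0.036·84+0.049·14.6) = 0.9696
  sum: 0.8115 + 0.9696 → r_corr = 1.781 μm/a
zinc: f(T) = -0.071·(T−10) [T>10 °C] = -0.3266
  Pd branch = 0.0129·Pd^0.44·e^(0.046·RH+f) = 0.9389 μm/a
  Cl⁻ term: 0.0175·20.1^0.57·exp(0.008·84+0.085·14.6) = 0.6556
  sum: 0.9389 + 0.6556 → r_corr = 1.595 μm/a
Ordering by μm/a: copper (1.78) > zinc (1.59)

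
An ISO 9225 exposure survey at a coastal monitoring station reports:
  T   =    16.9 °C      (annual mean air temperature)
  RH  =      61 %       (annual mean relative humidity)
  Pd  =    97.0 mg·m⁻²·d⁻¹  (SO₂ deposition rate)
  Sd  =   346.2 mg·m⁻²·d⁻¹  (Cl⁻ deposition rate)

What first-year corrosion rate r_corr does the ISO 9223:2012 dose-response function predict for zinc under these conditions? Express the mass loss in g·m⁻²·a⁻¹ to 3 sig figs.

zinc: T>10 °C ⇒ hinge -0.071·(16.9−10) = -0.4899
  sulphur-dioxide contribution → 0.9787 μm/a
  chloride contribution → 3.359 μm/a
  total first-year rate 4.338 μm/a
Convert to mass loss: 4.338 μm/a × 7.14 g/cm³ = 30.97 g·m⁻²·a⁻¹

r_corr = 31.0 g·m⁻²·a⁻¹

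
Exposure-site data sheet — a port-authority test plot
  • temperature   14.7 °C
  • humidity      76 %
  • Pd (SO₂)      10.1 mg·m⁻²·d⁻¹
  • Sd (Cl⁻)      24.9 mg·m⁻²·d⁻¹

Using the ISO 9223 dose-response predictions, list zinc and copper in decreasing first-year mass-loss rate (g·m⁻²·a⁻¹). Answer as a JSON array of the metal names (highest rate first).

["copper", "zinc"]

zinc: T>10 °C ⇒ hinge -0.071·(14.7−10) = -0.3337
  Pd branch = 0.0129·Pd^0.44·e^(0.046·RH+f) = 0.8431 μm/a
  Cl⁻ term: 0.0175·24.9^0.57·exp(0.008·76+0.085·14.7) = 0.7008
  sum: 0.8431 + 0.7008 → r_corr = 1.544 μm/a
  mass loss = 1.544 μm/a × 7.14 g/cm³ = 11.02 g·m⁻²·a⁻¹
copper: f(T) = -0.080·(T−10) [T>10 °C] = -0.3760
  SO₂ term: 0.0053·10.1^0.26·exp(0.059·76-0.3760) = 0.5881
  Sd branch = 0.01025·Sd^0.27·e^(0.036·RH+0.049·T) = 0.774 μm/a
  r_corr = 0.5881 + 0.774 = 1.362 μm/a
  mass loss = 1.362 μm/a × 8.96 g/cm³ = 12.2 g·m⁻²·a⁻¹
Ordering by g·m⁻²·a⁻¹: copper (12.2) > zinc (11)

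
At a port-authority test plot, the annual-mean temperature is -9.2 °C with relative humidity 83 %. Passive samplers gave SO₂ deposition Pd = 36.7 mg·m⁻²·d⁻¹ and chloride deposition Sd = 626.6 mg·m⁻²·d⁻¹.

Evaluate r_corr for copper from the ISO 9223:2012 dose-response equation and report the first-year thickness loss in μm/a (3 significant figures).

copper: T≤10 °C ⇒ hinge +0.126·(-9.2−10) = -2.4192
  SO₂ term: 0.0053·36.7^0.26·exp(0.059·83-2.4192) = 0.1611
  Cl⁻ term: 0.01025·626.6^0.27·exp(0.036·83+0.049·-9.2) = 0.7376
  sum: 0.1611 + 0.7376 → r_corr = 0.8987 μm/a

r_corr = 0.899 μm/a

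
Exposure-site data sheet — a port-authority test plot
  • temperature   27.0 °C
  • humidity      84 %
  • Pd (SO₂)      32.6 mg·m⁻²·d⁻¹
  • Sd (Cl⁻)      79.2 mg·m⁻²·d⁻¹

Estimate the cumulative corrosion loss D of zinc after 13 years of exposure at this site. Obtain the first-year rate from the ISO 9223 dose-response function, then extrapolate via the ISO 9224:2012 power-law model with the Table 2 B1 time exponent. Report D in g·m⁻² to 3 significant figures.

D(13) = 285 g·m⁻²

zinc: f(T) = -0.071·(T−10) [T>10 °C] = -1.2070
  SO₂ term: 0.0129·32.6^0.44·exp(0.046·84-1.2070) = 0.8518
  Cl⁻ term: 0.0175·79.2^0.57·exp(0.008·84+0.085·27.0) = 4.11
  sum: 0.8518 + 4.11 → r_corr = 4.962 μm/a
Long-term exponent b (ISO 9224 Table 2, B1) = 0.813
  D(13) = 4.962 × 13^0.813 = 4.962 × 8.047 = 39.93 μm
  Mass loss = 39.93 μm × 7.14 g/cm³ = 285.1 g·m⁻²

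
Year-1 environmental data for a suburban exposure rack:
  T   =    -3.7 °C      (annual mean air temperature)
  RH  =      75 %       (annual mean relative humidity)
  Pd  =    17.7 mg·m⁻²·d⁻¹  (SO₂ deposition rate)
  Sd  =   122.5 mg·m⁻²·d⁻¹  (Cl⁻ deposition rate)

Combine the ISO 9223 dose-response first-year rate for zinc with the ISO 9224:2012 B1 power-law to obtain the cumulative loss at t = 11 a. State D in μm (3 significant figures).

D(11) = 8.54 μm

zinc: f(T) = +0.038·(T−10) [T≤10 °C] = -0.5206
  sulphur-dioxide contribution → 0.8549 μm/a
  chloride contribution → 0.3608 μm/a
  total first-year rate 1.216 μm/a
Power-law: D(11) = r_corr · 11^0.813
  D(11) = 1.216 × 11^0.813 = 1.216 × 7.025 = 8.54 μm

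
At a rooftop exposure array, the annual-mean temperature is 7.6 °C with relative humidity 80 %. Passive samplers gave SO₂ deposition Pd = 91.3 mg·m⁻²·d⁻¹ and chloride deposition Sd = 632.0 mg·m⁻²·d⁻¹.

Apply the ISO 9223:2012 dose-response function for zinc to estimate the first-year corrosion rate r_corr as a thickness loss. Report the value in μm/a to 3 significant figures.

zinc: T≤10 °C ⇒ hinge +0.038·(7.6−10) = -0.0912
  SO₂ term: 0.0129·91.3^0.44·exp(0.046·80-0.0912) = 3.402
  Cl⁻ term: 0.0175·632.0^0.57·exp(0.008·80+0.085·7.6) = 2.5
  r_corr = 3.402 + 2.5 = 5.903 μm/a

r_corr = 5.90 μm/a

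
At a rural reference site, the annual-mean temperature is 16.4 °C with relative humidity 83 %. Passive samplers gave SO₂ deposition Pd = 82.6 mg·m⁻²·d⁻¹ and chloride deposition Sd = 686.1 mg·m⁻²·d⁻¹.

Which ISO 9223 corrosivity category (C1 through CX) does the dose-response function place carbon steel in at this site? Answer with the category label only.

CX

carbon steel: T>10 °C ⇒ hinge -0.054·(16.4−10) = -0.3456
  SO₂ term: 1.77·82.6^0.52·exp(0.02·83-0.3456) = 65.41
  Sd branch = 0.102·Sd^0.62·e^(0.033·RH+0.04·T) = 174.4 μm/a
  sum: 65.41 + 174.4 → r_corr = 239.8 μm/a
240 μm/a falls in (200, 700] for carbon steel → category CX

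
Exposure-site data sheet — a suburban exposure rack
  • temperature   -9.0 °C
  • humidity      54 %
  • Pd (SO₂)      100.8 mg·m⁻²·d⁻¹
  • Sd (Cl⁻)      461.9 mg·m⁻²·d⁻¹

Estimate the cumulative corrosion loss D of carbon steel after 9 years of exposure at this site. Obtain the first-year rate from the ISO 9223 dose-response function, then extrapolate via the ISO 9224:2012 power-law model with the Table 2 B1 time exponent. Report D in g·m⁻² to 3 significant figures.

D(9) = 552 g·m⁻²

carbon steel: temperature factor f = +0.150·(-19.0) = -2.8500
  SO₂ term: 1.77·100.8^0.52·exp(0.02·54-2.8500) = 3.319
  Cl⁻ term: 0.102·461.9^0.62·exp(0.033·54+0.04·-9.0) = 18.98
  sum: 3.319 + 18.98 → r_corr = 22.29 μm/a
Long-term exponent b (ISO 9224 Table 2, B1) = 0.523
  D(9) = 22.29 × 9^0.523 = 22.29 × 3.156 = 70.35 μm
  Mass loss = 70.35 μm × 7.85 g/cm³ = 552.3 g·m⁻²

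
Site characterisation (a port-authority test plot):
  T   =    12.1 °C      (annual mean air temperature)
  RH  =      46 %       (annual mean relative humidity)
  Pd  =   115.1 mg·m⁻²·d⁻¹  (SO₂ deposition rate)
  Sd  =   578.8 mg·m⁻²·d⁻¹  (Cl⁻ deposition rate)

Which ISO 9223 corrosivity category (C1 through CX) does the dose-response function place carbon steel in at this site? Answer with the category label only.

C5

carbon steel: f(T) = -0.054·(T−10) [T>10 °C] = -0.1134
  sulphur-dioxide contribution → 46.78 μm/a
  chloride contribution → 38.98 μm/a
  total first-year rate 85.76 μm/a
Category bounds: 80…200 μm/a bracket r_corr ⇒ C5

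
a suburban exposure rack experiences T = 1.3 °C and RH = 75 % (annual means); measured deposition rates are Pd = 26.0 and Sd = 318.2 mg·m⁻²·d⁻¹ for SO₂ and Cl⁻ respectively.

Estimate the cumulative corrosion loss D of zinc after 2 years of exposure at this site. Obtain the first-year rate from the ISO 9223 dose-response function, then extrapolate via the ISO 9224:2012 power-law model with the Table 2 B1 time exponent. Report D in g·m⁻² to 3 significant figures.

D(2) = 27.3 g·m⁻²

zinc: f(T) = +0.038·(T−10) [T≤10 °C] = -0.3306
  sulphur-dioxide contribution → 1.224 μm/a
  chloride contribution → 0.9509 μm/a
  total first-year rate 2.175 μm/a
Long-term exponent b (ISO 9224 Table 2, B1) = 0.813
  D(2) = 2.175 × 2^0.813 = 2.175 × 1.757 = 3.822 μm
  Mass loss = 3.822 μm × 7.14 g/cm³ = 27.29 g·m⁻²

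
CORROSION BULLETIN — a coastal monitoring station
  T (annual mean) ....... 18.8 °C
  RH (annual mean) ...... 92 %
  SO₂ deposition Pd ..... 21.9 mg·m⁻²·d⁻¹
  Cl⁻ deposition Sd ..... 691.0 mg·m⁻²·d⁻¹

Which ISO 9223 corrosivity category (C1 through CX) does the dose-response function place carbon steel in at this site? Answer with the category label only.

carbon steel: temperature factor f = -0.054·(8.8) = -0.4752
  Pd branch = 1.77·Pd^0.52·e^(0.02·RH+f) = 34.49 μm/a
  Cl⁻ term: 0.102·691.0^0.62·exp(0.033·92+0.04·18.8) = 259.5
  sum: 34.49 + 259.5 → r_corr = 294 μm/a
Category bounds: 200…700 μm/a bracket r_corr ⇒ CX

CX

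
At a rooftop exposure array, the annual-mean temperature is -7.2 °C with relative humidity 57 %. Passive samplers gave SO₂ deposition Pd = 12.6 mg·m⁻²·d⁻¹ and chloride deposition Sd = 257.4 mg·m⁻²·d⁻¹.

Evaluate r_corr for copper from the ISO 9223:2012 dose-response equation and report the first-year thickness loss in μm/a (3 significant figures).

copper: T≤10 °C ⇒ hinge +0.126·(-7.2−10) = -2.1672
  Pd branch = 0.0053·Pd^0.26·e^(0.059·RH+f) = 0.03386 μm/a
  Sd branch = 0.01025·Sd^0.27·e^(0.036·RH+0.049·T) = 0.2509 μm/a
  r_corr = 0.03386 + 0.2509 = 0.2848 μm/a

r_corr = 0.285 μm/a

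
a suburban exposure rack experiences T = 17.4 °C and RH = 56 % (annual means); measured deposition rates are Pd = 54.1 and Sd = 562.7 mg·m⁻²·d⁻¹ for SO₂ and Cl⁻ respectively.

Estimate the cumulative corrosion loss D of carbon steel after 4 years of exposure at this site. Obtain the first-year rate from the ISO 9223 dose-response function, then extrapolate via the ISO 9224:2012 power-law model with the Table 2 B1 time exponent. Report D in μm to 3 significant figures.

carbon steel: temperature factor f = -0.054·(7.4) = -0.3996
  SO₂ term: 1.77·54.1^0.52·exp(0.02·56-0.3996) = 28.98
  Sd branch = 0.102·Sd^0.62·e^(0.033·RH+0.04·T) = 65.86 μm/a
  r_corr = 28.98 + 65.86 = 94.84 μm/a
Long-term exponent b (ISO 9224 Table 2, B1) = 0.523
  D(4) = 94.84 × 4^0.523 = 94.84 × 2.065 = 195.8 μm

D(4) = 196 μm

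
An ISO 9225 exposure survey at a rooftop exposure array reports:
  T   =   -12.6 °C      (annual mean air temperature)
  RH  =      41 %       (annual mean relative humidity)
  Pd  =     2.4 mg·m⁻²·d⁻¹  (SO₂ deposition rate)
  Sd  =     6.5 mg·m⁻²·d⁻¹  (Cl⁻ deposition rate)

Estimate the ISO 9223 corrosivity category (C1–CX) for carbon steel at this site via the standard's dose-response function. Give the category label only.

carbon steel: f(T) = +0.150·(T−10) [T≤10 °C] = -3.3900
  sulphur-dioxide contribution → 0.2136 μm/a
  chloride contribution → 0.7609 μm/a
  total first-year rate 0.9745 μm/a
ISO 9223 Table 2 (carbon steel): 0 < 0.974 ≤ 1.3 μm/a ⇒ C1

C1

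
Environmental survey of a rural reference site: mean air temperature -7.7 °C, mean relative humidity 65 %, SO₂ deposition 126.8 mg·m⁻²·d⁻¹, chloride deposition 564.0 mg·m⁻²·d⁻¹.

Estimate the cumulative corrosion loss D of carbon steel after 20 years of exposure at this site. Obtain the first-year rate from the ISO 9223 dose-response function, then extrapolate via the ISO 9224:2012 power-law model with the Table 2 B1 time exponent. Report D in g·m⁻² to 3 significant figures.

D(20) = 1.44e+03 g·m⁻²

carbon steel: temperature factor f = +0.150·(-17.7) = -2.6550
  SO₂ term: 1.77·126.8^0.52·exp(0.02·65-2.6550) = 5.664
  Cl⁻ term: 0.102·564.0^0.62·exp(0.033·65+0.04·-7.7) = 32.52
  r_corr = 5.664 + 32.52 = 38.19 μm/a
Power-law: D(20) = r_corr · 20^0.523
  D(20) = 38.19 × 20^0.523 = 38.19 × 4.791 = 183 μm
  Mass loss = 183 μm × 7.85 g/cm³ = 1436 g·m⁻²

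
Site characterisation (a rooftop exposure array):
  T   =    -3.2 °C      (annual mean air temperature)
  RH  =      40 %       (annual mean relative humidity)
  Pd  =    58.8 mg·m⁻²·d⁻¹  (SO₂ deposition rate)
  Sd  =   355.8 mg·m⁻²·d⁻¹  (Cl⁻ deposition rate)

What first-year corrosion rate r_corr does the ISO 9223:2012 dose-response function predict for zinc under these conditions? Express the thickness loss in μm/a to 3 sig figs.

r_corr = 0.818 μm/a

zinc: T≤10 °C ⇒ hinge +0.038·(-3.2−10) = -0.5016
  Pd branch = 0.0129·Pd^0.44·e^(0.046·RH+f) = 0.2954 μm/a
  Cl⁻ term: 0.0175·355.8^0.57·exp(0.008·40+0.085·-3.2) = 0.5225
  r_corr = 0.2954 + 0.5225 = 0.8179 μm/a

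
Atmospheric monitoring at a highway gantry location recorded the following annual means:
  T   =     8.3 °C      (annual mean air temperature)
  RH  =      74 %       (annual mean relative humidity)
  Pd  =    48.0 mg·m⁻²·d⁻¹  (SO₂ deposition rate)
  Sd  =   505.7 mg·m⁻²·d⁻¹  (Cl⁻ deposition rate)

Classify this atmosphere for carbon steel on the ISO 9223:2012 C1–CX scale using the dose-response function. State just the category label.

C5

carbon steel: T≤10 °C ⇒ hinge +0.150·(8.3−10) = -0.2550
  sulphur-dioxide contribution → 45.11 μm/a
  chloride contribution → 77.58 μm/a
  ⇒ r_corr(carbon steel) = 122.7 μm/a
Category bounds: 80…200 μm/a bracket r_corr ⇒ C5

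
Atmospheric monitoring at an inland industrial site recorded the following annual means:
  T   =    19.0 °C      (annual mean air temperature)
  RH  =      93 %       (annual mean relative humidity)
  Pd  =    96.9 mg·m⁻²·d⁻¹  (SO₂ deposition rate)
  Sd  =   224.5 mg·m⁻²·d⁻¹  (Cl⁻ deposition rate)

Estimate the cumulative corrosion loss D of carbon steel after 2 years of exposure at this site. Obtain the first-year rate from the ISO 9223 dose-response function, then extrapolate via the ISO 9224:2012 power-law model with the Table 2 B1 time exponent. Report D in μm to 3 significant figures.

carbon steel: T>10 °C ⇒ hinge -0.054·(19.0−10) = -0.4860
  Pd branch = 1.77·Pd^0.52·e^(0.02·RH+f) = 75.44 μm/a
  Cl⁻ term: 0.102·224.5^0.62·exp(0.033·93+0.04·19.0) = 134.7
  sum: 75.44 + 134.7 → r_corr = 210.1 μm/a
Power-law: D(2) = r_corr · 2^0.523
  D(2) = 210.1 × 2^0.523 = 210.1 × 1.437 = 301.9 μm

D(2) = 302 μm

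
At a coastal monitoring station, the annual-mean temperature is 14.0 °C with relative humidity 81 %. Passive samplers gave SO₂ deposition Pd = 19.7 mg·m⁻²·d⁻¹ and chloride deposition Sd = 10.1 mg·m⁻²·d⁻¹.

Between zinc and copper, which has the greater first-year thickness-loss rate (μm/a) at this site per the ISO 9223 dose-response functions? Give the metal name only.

zinc

zinc: T>10 °C ⇒ hinge -0.071·(14.0−10) = -0.2840
  Pd branch = 0.0129·Pd^0.44·e^(0.046·RH+f) = 1.496 μm/a
  Sd branch = 0.0175·Sd^0.57·e^(0.008·RH+0.085·T) = 0.4109 μm/a
  r_corr = 1.496 + 0.4109 = 1.907 μm/a
copper: f(T) = -0.080·(T−10) [T>10 °C] = -0.3200
  SO₂ term: 0.0053·19.7^0.26·exp(0.059·81-0.3200) = 0.9939
  Sd branch = 0.01025·Sd^0.27·e^(0.036·RH+0.049·T) = 0.7018 μm/a
  r_corr = 0.9939 + 0.7018 = 1.696 μm/a
Ordering by μm/a: zinc (1.91) > copper (1.7)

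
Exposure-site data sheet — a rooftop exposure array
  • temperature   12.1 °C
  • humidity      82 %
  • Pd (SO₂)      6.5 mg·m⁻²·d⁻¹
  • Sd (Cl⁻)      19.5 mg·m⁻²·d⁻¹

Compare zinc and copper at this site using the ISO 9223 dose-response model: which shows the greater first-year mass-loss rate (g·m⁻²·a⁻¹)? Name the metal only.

copper

zinc: T>10 °C ⇒ hinge -0.071·(12.1−10) = -0.1491
  SO₂ term: 0.0129·6.5^0.44·exp(0.046·82-0.1491) = 1.101
  Cl⁻ term: 0.0175·19.5^0.57·exp(0.008·82+0.085·12.1) = 0.5128
  r_corr = 1.101 + 0.5128 = 1.613 μm/a
  mass loss = 1.613 μm/a × 7.14 g/cm³ = 11.52 g·m⁻²·a⁻¹
copper: f(T) = -0.080·(T−10) [T>10 °C] = -0.1680
  SO₂ term: 0.0053·6.5^0.26·exp(0.059·82-0.1680) = 0.92
  Sd branch = 0.01025·Sd^0.27·e^(0.036·RH+0.049·T) = 0.7917 μm/a
  sum: 0.92 + 0.7917 → r_corr = 1.712 μm/a
  mass loss = 1.712 μm/a × 8.96 g/cm³ = 15.34 g·m⁻²·a⁻¹
Ordering by g·m⁻²·a⁻¹: copper (15.3) > zinc (11.5)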